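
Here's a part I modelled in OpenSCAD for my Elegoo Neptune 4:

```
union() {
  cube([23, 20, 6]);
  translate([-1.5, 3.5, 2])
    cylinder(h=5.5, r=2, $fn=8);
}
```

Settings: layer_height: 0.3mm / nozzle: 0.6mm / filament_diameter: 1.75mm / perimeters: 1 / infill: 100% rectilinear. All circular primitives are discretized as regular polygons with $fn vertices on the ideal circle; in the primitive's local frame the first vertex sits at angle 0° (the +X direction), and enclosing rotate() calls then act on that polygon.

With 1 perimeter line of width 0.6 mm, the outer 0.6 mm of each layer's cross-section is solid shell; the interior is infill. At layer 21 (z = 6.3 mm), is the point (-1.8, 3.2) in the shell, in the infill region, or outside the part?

At z = 6.3 mm: the cube is absent (z outside [0, 6]); the r=2 cylinder at (-1.5, 3.5) gives a regular 8-gon of circumradius 2 (constant along its height); Combining (union): only the r=2 cylinder at (-1.5, 3.5) is present, so the union is just that shape — 1 connected region. Overall, the cross-section is a single solid region. The nearest boundary edge runs (-3.50, 3.50)→(-2.91, 2.09); distance from the point to it = 1.46 mm. The point is inside the cross-section and 1.46 mm from the nearest boundary — more than the 0.6 mm shell width (1 × 0.6), so it's in the infill interior.

infill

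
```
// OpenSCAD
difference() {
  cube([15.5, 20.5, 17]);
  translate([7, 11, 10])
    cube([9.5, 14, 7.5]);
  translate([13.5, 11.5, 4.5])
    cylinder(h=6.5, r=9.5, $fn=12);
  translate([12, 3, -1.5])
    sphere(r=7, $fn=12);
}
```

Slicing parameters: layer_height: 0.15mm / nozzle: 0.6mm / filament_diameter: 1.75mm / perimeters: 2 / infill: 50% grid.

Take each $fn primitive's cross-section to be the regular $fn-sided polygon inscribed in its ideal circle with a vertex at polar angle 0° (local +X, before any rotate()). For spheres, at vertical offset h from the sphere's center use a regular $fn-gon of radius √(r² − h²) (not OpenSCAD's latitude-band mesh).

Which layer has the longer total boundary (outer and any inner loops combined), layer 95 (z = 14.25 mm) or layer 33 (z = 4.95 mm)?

Layer 95 (z = 14.25): the cube is present — its section is the full 15.5×20.5 rectangle (perimeter 72.00 mm); the cube at (7, 11) is present — its section is the full 9.5×14 rectangle (perimeter 47.00 mm); the cylinder at (13.5, 11.5) is absent (z outside [4.5, 11]); the sphere at (12, 3) does not reach this height (|z−center|=15.750 > r=7); Subtracting the remaining from the first: starting from the 15.5×20.5 cube, the 9.5×14 cube at (7, 11) partially overlaps it — only the 80.75 mm² overlap (of its 133.00 mm²) is removed, clipping the outline — boundary = 72.00 mm. So its perimeter = 72.00 mm. Layer 33 (z = 4.95): the 15.5×20.5 cube contributes its full rectangle (perimeter 72.00 mm); the cube at (7, 11) does not reach this height (z outside [10, 17.5]); the cylinder at (13.5, 11.5): section is a regular 12-gon, circumradius r=9.5 (perimeter = 2·12·9.500·sin(180°/12) = 59.01 mm); the sphere at (12, 3): section is a regular 12-gon, circumradius = √(r²−h²) = √(7²−6.45²) = 2.720 (perimeter = 2·12·2.720·sin(180°/12) = 16.89 mm); Taking the first minus the rest: starting from the 15.5×20.5 cube, the r=9.5 cylinder at (13.5, 11.5) partially overlaps it — only the 171.37 mm² overlap (of its 270.75 mm²) is removed, clipping the outline; the r=7 sphere at (12, 3) partially overlaps it — only the 8.30 mm² overlap (of its 22.19 mm²) is removed, clipping the outline — boundary = 82.55 mm. So its perimeter = 82.55 mm. Layer 33 is larger (82.55 vs 72.00 mm).

layer 33 (z = 4.95 mm)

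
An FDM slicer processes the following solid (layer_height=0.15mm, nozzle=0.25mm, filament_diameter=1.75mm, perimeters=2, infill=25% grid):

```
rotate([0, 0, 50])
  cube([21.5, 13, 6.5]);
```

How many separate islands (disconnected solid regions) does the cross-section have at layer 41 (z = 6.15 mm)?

1

At z = 6.15 mm: the 21.5×13 cube contributes its full rectangle; (whole slice rotated 50° about Z — lengths, areas and connectivity unchanged). Overall, the cross-section is a single solid region. Island count = 1.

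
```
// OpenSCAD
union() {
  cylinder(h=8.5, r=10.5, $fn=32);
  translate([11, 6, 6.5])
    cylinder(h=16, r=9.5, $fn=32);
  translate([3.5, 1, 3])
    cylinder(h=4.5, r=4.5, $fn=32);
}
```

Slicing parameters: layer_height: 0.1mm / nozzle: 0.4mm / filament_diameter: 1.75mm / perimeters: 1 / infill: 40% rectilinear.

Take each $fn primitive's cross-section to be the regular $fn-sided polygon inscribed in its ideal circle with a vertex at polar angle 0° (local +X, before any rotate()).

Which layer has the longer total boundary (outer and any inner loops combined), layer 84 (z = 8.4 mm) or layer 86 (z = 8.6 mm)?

Layer 84 (z = 8.4): the cylinder: section is a regular 32-gon, circumradius r=10.5 (perimeter = 2·32·10.500·sin(180°/32) = 65.87 mm); the r=9.5 cylinder at (11, 6) gives a regular 32-gon of circumradius 9.5 (constant along its height) (perimeter = 2·32·9.500·sin(180°/32) = 59.59 mm); the cylinder at (3.5, 1) is absent (z outside [3, 7.5]); Combining (union): the regions partially overlap (shared area 79.77 mm²), so the edge portions inside another operand are dropped and the merged outline is re-measured after clipping — boundary = 89.96 mm. So its perimeter = 89.96 mm. Layer 86 (z = 8.6): the cylinder is not intersected at this z (z outside [0, 8.5]); the r=9.5 cylinder at (11, 6) contributes a regular 32-gon of circumradius 9.5 (perimeter = 2·32·9.500·sin(180°/32) = 59.59 mm); the cylinder at (3.5, 1) is not intersected at this z (z outside [3, 7.5]); Merging all regions: only the r=9.5 cylinder at (11, 6) is present, so the union is just that shape — boundary = 59.59 mm. So its perimeter = 59.59 mm. Layer 84 is larger (89.96 vs 59.59 mm).

layer 84 (z = 8.4 mm)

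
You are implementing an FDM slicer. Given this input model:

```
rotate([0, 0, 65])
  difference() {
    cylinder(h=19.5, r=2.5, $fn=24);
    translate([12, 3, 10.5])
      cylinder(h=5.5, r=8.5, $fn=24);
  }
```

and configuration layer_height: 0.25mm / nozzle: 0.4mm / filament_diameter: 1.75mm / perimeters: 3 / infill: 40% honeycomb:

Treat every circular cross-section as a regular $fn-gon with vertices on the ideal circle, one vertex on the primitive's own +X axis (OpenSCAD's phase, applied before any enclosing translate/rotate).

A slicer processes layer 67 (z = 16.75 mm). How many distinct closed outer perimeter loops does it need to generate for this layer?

1

At z = 16.75 mm: the r=2.5 cylinder contributes a regular 24-gon of circumradius 2.5; the cylinder at (12, 3) is not intersected at this z (z outside [10.5, 16]); Taking the first minus the rest: none of the subtracted shapes is present at this height, so the r=2.5 cylinder is unchanged — 1 connected region; (whole slice rotated 65° about Z — lengths, areas and connectivity unchanged). The result has 1 disconnected region.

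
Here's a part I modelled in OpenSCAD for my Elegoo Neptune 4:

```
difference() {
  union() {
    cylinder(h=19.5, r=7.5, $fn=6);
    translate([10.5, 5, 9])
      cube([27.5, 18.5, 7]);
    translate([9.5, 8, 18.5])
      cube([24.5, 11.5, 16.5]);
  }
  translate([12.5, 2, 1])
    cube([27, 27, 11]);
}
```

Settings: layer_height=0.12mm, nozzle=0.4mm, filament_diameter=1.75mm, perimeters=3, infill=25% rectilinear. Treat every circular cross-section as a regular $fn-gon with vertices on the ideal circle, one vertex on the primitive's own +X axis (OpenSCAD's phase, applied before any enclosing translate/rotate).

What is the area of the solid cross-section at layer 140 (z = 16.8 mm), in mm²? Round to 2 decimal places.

146.14 mm²

At z = 16.8 mm: the r=7.5 cylinder contributes a regular 6-gon of circumradius 7.5 (area = (6/2)·7.500²·sin(360°/6) = 146.14 mm²); the cube at (10.5, 5) is not intersected at this z (z outside [9, 16]); the cube at (9.5, 8) is not intersected at this z (z outside [18.5, 35]); Combining (union): only the r=7.5 cylinder is present, so the union is just that shape — area = 146.14 mm²; the cube at (12.5, 2) is not intersected at this z (z outside [1, 12]); After the difference (first − rest): none of the subtracted shapes is present at this height, so that combined region is unchanged — area = 146.14 mm². Overall, the cross-section is a single solid region. Net area = 146.14 mm².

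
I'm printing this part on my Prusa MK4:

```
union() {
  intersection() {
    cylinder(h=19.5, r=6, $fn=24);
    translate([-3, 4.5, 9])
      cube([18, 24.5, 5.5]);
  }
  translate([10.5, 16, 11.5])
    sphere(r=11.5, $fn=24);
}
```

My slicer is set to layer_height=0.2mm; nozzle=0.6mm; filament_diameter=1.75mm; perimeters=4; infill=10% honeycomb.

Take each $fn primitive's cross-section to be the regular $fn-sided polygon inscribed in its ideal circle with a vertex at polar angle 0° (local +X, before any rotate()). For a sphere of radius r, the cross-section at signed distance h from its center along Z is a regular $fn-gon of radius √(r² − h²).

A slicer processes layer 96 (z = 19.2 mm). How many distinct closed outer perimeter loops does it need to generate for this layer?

1

At z = 19.2 mm: the r=6 cylinder contributes a regular 24-gon of circumradius 6; the cube at (-3, 4.5) does not reach this height (z outside [9, 14.5]); After intersecting: at least one operand is absent at this height, so nothing remains; the r=11.5 sphere at (10.5, 16) contributes a regular 24-gon of circumradius √(11.5²−7.7²) = 8.542; Taking the union: only the r=11.5 sphere at (10.5, 16) is present, so the union is just that shape — 1 connected region. The result has 1 disconnected region.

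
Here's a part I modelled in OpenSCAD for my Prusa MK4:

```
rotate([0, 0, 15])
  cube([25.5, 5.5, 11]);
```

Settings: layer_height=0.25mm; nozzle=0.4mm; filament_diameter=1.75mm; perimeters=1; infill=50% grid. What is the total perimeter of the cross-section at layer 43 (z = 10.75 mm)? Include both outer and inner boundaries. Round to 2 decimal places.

At z = 10.75 mm: the cube is present — its section is the full 25.5×5.5 rectangle (perimeter 62.00 mm); (rotated 15° about Z; rotation is an isometry so areas/perimeters/island counts are preserved). Overall, the cross-section is a single solid region. Total boundary length (outer) = 62.00 mm.

62.00 mm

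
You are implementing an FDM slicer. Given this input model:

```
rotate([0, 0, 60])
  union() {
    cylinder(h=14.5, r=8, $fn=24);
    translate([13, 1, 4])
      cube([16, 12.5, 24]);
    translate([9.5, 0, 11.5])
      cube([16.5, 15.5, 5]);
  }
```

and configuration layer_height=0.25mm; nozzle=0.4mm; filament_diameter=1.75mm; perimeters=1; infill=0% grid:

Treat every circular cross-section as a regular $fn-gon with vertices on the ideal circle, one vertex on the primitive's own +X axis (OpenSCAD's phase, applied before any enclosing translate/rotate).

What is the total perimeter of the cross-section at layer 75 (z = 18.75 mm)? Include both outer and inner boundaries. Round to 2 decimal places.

57.00 mm

At z = 18.75 mm: the cylinder is absent (z outside [0, 14.5]); the cube at (13, 1) is present — its section is the full 16×12.5 rectangle (perimeter 57.00 mm); the cube at (9.5, 0) is not intersected at this z (z outside [11.5, 16.5]); Taking the union: only the 16×12.5 cube at (13, 1) is present, so the union is just that shape — boundary = 57.00 mm; (rotated 60° about Z; rotation is an isometry so areas/perimeters/island counts are preserved). Overall, the cross-section is a single solid region. Total boundary length (outer) = 57.00 mm.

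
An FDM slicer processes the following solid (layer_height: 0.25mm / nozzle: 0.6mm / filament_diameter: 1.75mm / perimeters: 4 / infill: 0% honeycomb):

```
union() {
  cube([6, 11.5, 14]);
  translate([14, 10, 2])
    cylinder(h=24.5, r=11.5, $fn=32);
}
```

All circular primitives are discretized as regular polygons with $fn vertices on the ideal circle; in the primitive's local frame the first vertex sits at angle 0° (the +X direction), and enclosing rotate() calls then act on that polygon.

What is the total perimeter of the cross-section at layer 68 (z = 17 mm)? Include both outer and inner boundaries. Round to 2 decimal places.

At z = 17 mm: the cube does not reach this height (z outside [0, 14]); the r=11.5 cylinder at (14, 10) gives a regular 32-gon of circumradius 11.5 (constant along its height) (perimeter = 2·32·11.500·sin(180°/32) = 72.14 mm); Combining (union): only the r=11.5 cylinder at (14, 10) is present, so the union is just that shape — boundary = 72.14 mm. Overall, the cross-section is a single solid region. Total boundary length (outer) = 72.14 mm.

72.14 mm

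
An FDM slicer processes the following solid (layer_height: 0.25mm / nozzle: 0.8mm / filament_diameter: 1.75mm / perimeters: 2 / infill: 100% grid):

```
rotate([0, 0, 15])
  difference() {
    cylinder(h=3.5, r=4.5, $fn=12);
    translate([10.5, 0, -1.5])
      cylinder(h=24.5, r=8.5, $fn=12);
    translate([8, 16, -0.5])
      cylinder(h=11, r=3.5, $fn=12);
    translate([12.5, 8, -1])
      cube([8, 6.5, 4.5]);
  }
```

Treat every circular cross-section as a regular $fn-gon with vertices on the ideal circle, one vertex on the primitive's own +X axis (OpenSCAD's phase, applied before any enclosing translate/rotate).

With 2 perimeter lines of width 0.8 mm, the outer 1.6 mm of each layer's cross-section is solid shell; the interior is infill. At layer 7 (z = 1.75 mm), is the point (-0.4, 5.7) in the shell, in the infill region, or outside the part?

outside

At z = 1.75 mm: the r=4.5 cylinder gives a regular 12-gon of circumradius 4.5 (constant along its height); the r=8.5 cylinder at (10.5, 0) gives a regular 12-gon of circumradius 8.5 (constant along its height); the cylinder at (8, 16): section is a regular 12-gon, circumradius r=3.5; the 8×6.5 cube at (12.5, 8) contributes its full rectangle; Taking the first minus the rest: starting from the r=4.5 cylinder, the r=8.5 cylinder at (10.5, 0) partially overlaps it — only the 9.86 mm² overlap (of its 216.75 mm²) is removed, clipping the outline; the r=3.5 cylinder at (8, 16) misses the remaining region (no effect); the 8×6.5 cube at (12.5, 8) misses the remaining region (no effect) — 1 connected region; (rotated 15° about Z; rotation is an isometry so areas/perimeters/island counts are preserved). Overall, the cross-section is a single solid region. Undo the 15° rotation: the query point maps to (1.089, 5.609) in the un-rotated model frame. The nearest boundary edge runs (0.00, 4.50)→(2.25, 3.90); distance from the point to it = 1.35 mm. The point is not inside any of the regions above, so it lies outside the cross-section (1.35 mm from the nearest boundary).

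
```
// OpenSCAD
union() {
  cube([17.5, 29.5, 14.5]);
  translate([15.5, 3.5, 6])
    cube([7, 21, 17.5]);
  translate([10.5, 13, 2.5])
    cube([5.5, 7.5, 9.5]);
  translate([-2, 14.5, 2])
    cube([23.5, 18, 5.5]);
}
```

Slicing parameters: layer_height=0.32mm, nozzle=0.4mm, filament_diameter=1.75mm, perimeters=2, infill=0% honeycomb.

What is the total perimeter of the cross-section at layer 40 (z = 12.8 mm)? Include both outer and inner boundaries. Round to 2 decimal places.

104.00 mm

At z = 12.8 mm: the cube is present — its section is the full 17.5×29.5 rectangle (perimeter 94.00 mm); the cube at (15.5, 3.5) is present — its section is the full 7×21 rectangle (perimeter 56.00 mm); the cube at (10.5, 13) is absent (z outside [2.5, 12]); the cube at (-2, 14.5) is absent (z outside [2, 7.5]); Merging all regions: the regions partially overlap (shared area 42.00 mm²), so the edge portions inside another operand are dropped and the merged outline is re-measured after clipping — boundary = 104.00 mm. Overall, the cross-section is a single solid region. Total boundary length (outer) = 104.00 mm.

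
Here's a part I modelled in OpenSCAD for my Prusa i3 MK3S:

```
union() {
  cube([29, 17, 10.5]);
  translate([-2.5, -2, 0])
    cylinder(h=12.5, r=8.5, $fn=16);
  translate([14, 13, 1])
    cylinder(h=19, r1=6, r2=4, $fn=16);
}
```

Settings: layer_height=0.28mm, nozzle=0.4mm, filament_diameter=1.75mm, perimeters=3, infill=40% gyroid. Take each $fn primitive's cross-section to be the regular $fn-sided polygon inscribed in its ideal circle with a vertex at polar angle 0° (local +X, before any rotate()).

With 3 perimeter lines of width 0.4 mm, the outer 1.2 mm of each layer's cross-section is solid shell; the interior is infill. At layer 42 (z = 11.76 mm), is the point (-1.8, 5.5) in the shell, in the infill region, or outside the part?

At z = 11.76 mm: the cube is not intersected at this z (z outside [0, 10.5]); the r=8.5 cylinder at (-2.5, -2) contributes a regular 16-gon of circumradius 8.5; the cone at (14, 13) contributes a regular 16-gon of circumradius 4.867 (interpolated between r1=6 and r2=4 at t=0.566); Merging all regions: the 2 present regions are separate (no shared area or edge), so areas and boundary lengths simply add and each stays a separate island — 2 connected regions. Overall, the cross-section has 2 separate islands. The nearest boundary edge runs (-2.50, 6.50)→(0.75, 5.85); distance from the point to it = 0.84 mm. (Shell/infill is judged within the island containing the point — the largest one.) The point is inside the cross-section, 0.84 mm from the nearest boundary — within the 1.2 mm shell band (3 × 0.4).

shell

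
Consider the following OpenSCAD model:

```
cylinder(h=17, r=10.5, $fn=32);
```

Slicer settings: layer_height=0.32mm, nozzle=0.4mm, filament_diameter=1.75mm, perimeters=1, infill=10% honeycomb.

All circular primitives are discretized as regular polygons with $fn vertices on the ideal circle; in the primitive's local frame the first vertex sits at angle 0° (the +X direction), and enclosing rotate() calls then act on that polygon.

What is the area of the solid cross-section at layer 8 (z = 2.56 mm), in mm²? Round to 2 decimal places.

At z = 2.56 mm: the r=10.5 cylinder contributes a regular 32-gon of circumradius 10.5 (area = (32/2)·10.500²·sin(360°/32) = 344.14 mm²). Overall, the cross-section is a single solid region. Net area = 344.14 mm².

344.14 mm²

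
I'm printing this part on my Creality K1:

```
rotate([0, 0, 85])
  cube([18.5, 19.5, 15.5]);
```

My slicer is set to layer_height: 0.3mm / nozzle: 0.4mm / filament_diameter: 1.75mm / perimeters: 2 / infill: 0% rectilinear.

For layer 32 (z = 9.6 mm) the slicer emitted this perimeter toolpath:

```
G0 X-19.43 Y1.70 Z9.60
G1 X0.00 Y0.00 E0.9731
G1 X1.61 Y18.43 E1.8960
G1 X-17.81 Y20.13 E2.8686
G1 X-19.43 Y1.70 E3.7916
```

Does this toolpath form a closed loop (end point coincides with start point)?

Start point (G0): (-19.43, 1.70). End point (last G1): the path returns to the start — closed.

yes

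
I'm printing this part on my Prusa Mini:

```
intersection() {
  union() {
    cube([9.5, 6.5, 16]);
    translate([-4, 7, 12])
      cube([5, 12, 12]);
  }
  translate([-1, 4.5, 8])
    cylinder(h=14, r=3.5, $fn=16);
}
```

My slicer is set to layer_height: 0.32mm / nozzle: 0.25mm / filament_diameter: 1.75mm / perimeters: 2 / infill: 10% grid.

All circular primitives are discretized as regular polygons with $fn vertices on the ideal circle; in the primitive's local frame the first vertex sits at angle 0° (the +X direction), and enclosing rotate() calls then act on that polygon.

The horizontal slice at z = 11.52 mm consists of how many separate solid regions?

1

At z = 11.52 mm: the cube (footprint 9.5×6.5) is included at this height; the cube at (-4, 7) is absent (z outside [12, 24]); Merging all regions: only the 9.5×6.5 cube is present, so the union is just that shape — 1 connected region; the r=3.5 cylinder at (-1, 4.5) gives a regular 16-gon of circumradius 3.5 (constant along its height); After intersecting: the r=3.5 cylinder at (-1, 4.5) partially overlaps that combined region; clipping to the common part keeps 10.47 mm² — 1 connected region. The result has 1 disconnected region.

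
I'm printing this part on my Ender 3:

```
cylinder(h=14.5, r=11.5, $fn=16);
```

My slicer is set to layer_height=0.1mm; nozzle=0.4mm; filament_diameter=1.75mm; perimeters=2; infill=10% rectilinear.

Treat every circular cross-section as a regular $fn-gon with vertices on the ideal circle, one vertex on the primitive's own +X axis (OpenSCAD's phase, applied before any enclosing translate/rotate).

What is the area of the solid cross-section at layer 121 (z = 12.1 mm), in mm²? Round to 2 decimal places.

At z = 12.1 mm: the cylinder: section is a regular 16-gon, circumradius r=11.5 (area = (16/2)·11.500²·sin(360°/16) = 404.88 mm²). Overall, the cross-section is a single solid region. Net area = 404.88 mm².

404.88 mm²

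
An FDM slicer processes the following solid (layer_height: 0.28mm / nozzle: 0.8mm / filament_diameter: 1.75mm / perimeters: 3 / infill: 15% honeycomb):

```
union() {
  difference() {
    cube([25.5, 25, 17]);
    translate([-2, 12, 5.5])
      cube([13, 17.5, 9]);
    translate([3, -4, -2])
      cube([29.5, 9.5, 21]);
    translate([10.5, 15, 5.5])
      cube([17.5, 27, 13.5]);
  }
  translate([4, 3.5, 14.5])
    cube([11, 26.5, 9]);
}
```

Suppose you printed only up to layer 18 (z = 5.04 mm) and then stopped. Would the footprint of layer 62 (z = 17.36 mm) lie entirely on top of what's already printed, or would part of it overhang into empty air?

part overhangs

Compare the two slices. At z = 5.04: the cube (footprint 25.5×25) is included at this height (area 637.50 mm²); the cube at (-2, 12) is not intersected at this z (z outside [5.5, 14.5]); the cube at (3, -4) is present — its section is the full 29.5×9.5 rectangle (area 280.25 mm²); the cube at (10.5, 15) does not reach this height (z outside [5.5, 19]); After the difference (first − rest): starting from the 25.5×25 cube (637.50 mm²), the 29.5×9.5 cube at (3, -4) partially overlaps it — only the 123.75 mm² overlap (of its 280.25 mm²) is removed, clipping the outline — area = 513.75 mm²; the cube at (4, 3.5) does not reach this height (z outside [14.5, 23.5]); Taking the union: only that combined region is present, so the union is just that shape — area = 513.75 mm². At z = 17.36: the cube is absent (z outside [0, 17]); the cube at (-2, 12) is not intersected at this z (z outside [5.5, 14.5]); the cube at (3, -4) (footprint 29.5×9.5) is included at this height (area 280.25 mm²); the cube at (10.5, 15) (footprint 17.5×27) is included at this height (area 472.50 mm²); Subtracting the remaining from the first: the first operand is absent here, so nothing remains; the cube at (4, 3.5) is present — its section is the full 11×26.5 rectangle (area 291.50 mm²); Merging all regions: only the 11×26.5 cube at (4, 3.5) is present, so the union is just that shape — area = 291.50 mm². Checking containment: at z = 17.36 the cross-section extends beyond the z = 5.04 cross-section by about 77.00 mm².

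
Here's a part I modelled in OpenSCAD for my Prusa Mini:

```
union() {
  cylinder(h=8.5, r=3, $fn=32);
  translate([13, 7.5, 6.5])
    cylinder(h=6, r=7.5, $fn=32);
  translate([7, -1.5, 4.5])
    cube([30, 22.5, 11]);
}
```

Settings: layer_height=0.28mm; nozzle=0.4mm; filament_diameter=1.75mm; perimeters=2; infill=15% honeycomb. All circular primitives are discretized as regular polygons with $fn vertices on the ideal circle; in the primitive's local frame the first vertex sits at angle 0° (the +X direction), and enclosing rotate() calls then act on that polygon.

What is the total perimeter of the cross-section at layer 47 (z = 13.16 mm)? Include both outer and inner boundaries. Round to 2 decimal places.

At z = 13.16 mm: the cylinder is absent (z outside [0, 8.5]); the cylinder at (13, 7.5) does not reach this height (z outside [6.5, 12.5]); the cube at (7, -1.5) (footprint 30×22.5) is included at this height (perimeter 105.00 mm); Taking the union: only the 30×22.5 cube at (7, -1.5) is present, so the union is just that shape — boundary = 105.00 mm. Overall, the cross-section is a single solid region. Total boundary length (outer) = 105.00 mm.

105.00 mm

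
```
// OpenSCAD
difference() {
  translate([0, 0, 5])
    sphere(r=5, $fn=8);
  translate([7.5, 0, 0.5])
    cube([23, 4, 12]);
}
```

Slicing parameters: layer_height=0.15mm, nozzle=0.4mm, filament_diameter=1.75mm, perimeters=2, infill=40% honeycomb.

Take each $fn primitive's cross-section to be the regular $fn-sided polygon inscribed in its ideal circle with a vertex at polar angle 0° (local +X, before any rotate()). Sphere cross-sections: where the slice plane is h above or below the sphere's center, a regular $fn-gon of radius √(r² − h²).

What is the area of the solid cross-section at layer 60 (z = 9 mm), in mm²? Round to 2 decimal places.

25.46 mm²

At z = 9 mm: the r=5 sphere slices to a regular 8-gon of circumradius 3.000 (√(r²−h²) with h=4 from center) (area = (8/2)·3.000²·sin(360°/8) = 25.46 mm²); the cube at (7.5, 0) (footprint 23×4) is included at this height (area 92.00 mm²); Subtracting the remaining from the first: starting from the r=5 sphere (25.46 mm²), the 23×4 cube at (7.5, 0) misses the remaining region (no effect) — area = 25.46 mm². Overall, the cross-section is a single solid region. Net area = 25.46 mm².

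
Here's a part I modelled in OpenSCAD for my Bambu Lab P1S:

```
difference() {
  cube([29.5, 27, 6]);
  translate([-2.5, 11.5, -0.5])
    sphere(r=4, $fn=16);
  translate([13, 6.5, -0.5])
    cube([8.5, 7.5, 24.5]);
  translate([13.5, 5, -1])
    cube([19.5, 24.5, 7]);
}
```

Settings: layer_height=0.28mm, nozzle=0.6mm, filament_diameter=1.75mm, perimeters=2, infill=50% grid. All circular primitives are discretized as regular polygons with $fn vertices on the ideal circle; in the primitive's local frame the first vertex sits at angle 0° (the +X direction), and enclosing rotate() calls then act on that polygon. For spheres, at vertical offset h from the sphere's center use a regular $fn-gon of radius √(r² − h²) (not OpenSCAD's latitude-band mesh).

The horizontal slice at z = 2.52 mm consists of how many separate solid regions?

At z = 2.52 mm: the cube is present — its section is the full 29.5×27 rectangle; the sphere at (-2.5, 11.5): section is a regular 16-gon, circumradius = √(r²−h²) = √(4²−3.02²) = 2.623; the 8.5×7.5 cube at (13, 6.5) contributes its full rectangle; the cube at (13.5, 5) is present — its section is the full 19.5×24.5 rectangle; After the difference (first − rest): starting from the 29.5×27 cube, the r=4 sphere at (-2.5, 11.5) partially overlaps it — only the 0.08 mm² overlap (of its 21.06 mm²) is removed, clipping the outline; the 8.5×7.5 cube at (13, 6.5) lies wholly inside it (removes its full 63.75 mm² and its 32.00 mm outline becomes a hole wall); the 19.5×24.5 cube at (13.5, 5) partially overlaps it — only the 292.00 mm² overlap (of its 477.75 mm²) is removed, clipping the outline — 1 connected region. The result has 1 disconnected region.

1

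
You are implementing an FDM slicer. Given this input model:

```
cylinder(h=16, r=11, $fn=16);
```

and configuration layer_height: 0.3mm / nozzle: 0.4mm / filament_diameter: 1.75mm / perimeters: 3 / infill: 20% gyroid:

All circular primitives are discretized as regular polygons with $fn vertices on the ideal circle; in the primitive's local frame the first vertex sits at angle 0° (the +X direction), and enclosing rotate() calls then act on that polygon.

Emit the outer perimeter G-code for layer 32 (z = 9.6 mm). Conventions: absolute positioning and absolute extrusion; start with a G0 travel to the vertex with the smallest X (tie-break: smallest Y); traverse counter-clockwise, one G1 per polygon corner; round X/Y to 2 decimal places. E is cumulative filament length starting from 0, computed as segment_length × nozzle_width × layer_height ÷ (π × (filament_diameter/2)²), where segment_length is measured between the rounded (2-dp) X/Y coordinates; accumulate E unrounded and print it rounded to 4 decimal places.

G0 X-11.00 Y0.00 Z9.60
G1 X-10.16 Y-4.21 E0.2142
G1 X-7.78 Y-7.78 E0.4282
G1 X-4.21 Y-10.16 E0.6423
G1 X0.00 Y-11.00 E0.8565
G1 X4.21 Y-10.16 E1.0707
G1 X7.78 Y-7.78 E1.2847
G1 X10.16 Y-4.21 E1.4988
G1 X11.00 Y0.00 E1.7129
G1 X10.16 Y4.21 E1.9271
G1 X7.78 Y7.78 E2.1412
G1 X4.21 Y10.16 E2.3552
G1 X0.00 Y11.00 E2.5694
G1 X-4.21 Y10.16 E2.7836
G1 X-7.78 Y7.78 E2.9977
G1 X-10.16 Y4.21 E3.2117
G1 X-11.00 Y0.00 E3.4259

At z = 9.6 mm: the cylinder: section is a regular 16-gon, circumradius r=11. The outline is a single polygon with 16 vertices. Extrusion per mm of travel: 0.4 × 0.3 / (π × 0.875²) = 0.049890. Accumulating E over each segment gives final E = 3.4259.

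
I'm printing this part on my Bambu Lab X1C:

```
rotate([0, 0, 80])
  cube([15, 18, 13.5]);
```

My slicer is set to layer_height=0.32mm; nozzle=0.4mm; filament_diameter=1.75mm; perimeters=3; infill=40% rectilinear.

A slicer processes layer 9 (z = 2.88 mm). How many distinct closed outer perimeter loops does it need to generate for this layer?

At z = 2.88 mm: the 15×18 cube contributes its full rectangle; (rotated 80° about Z; rotation is an isometry so areas/perimeters/island counts are preserved). The result has 1 disconnected region.

1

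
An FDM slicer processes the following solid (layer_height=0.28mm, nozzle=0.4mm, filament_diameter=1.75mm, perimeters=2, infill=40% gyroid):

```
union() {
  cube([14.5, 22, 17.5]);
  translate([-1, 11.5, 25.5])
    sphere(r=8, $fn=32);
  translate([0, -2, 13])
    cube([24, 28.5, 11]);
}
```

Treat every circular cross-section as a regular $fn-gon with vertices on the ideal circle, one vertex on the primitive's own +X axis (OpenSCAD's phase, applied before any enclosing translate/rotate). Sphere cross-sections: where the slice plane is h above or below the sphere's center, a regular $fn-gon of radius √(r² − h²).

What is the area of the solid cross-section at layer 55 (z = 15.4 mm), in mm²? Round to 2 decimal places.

684.00 mm²

At z = 15.4 mm: the 14.5×22 cube contributes its full rectangle (area 319.00 mm²); the sphere at (-1, 11.5) is not intersected at this z (|z−center|=10.100 > r=8); the 24×28.5 cube at (0, -2) contributes its full rectangle (area 684.00 mm²); Combining (union): the 14.5×22 cube lies entirely inside the 24×28.5 cube at (0, -2), so the union is just the 24×28.5 cube at (0, -2) — area = 684.00 mm². Overall, the cross-section is a single solid region. Net area = 684.00 mm².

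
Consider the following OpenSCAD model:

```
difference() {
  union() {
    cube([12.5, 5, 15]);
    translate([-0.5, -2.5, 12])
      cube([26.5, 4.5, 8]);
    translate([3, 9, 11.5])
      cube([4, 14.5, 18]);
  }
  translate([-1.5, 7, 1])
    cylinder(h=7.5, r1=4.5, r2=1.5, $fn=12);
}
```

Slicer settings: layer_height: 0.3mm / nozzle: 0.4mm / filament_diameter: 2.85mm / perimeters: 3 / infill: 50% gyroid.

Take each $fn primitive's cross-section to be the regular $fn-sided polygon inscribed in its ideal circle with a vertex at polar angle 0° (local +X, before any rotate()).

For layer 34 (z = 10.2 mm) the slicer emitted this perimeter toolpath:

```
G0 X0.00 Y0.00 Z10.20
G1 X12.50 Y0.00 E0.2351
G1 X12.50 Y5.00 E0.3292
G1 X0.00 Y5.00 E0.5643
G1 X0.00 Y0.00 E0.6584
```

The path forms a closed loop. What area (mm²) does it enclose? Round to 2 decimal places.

Apply the shoelace formula to the sequence of (X, Y) vertices; enclosed area = 62.50 mm².

62.50 mm²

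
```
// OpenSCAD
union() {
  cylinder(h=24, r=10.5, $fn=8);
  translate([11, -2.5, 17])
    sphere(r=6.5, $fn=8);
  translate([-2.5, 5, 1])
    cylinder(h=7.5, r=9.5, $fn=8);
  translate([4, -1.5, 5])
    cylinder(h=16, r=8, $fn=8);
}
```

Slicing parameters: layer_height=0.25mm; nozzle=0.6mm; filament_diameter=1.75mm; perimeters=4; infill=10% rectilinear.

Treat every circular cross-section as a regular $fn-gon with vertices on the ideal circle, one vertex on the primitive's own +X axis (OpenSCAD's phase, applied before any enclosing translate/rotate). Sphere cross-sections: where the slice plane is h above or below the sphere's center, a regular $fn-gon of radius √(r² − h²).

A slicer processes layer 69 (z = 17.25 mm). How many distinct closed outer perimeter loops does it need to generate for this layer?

At z = 17.25 mm: the r=10.5 cylinder gives a regular 8-gon of circumradius 10.5 (constant along its height); the sphere at (11, -2.5): section is a regular 8-gon, circumradius = √(r²−h²) = √(6.5²−0.25²) = 6.495; the cylinder at (-2.5, 5) does not reach this height (z outside [1, 8.5]); the r=8 cylinder at (4, -1.5) gives a regular 8-gon of circumradius 8 (constant along its height); Combining (union): the regions partially overlap (shared area 214.53 mm²), so overlapping operands fuse into one piece — 1 connected region. The result has 1 disconnected region.

1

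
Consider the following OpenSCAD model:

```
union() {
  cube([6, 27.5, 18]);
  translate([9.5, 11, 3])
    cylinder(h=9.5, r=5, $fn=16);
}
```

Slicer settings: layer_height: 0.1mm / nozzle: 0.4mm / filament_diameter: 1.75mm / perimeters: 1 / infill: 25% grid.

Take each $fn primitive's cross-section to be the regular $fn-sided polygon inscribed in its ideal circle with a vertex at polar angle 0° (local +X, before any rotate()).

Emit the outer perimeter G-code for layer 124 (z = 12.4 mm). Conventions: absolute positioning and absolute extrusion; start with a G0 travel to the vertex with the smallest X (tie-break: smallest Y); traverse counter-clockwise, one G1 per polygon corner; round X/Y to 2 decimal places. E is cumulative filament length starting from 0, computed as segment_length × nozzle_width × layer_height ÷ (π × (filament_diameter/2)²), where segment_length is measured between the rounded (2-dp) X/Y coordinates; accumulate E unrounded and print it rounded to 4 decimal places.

At z = 12.4 mm: the cube (footprint 6×27.5) is included at this height; the r=5 cylinder at (9.5, 11) gives a regular 16-gon of circumradius 5 (constant along its height); Taking the union: the regions partially overlap (shared area 6.89 mm²), so overlapping operands fuse into one piece — 1 connected region. The outline is a single polygon with 17 vertices. Extrusion per mm of travel: 0.4 × 0.1 / (π × 0.875²) = 0.016630. Accumulating E over each segment gives final E = 1.3838.

G0 X0.00 Y0.00 Z12.40
G1 X6.00 Y0.00 E0.0998
G1 X6.00 Y7.44 E0.2235
G1 X7.59 Y6.38 E0.2553
G1 X9.50 Y6.00 E0.2877
G1 X11.41 Y6.38 E0.3201
G1 X13.04 Y7.46 E0.3526
G1 X14.12 Y9.09 E0.3851
G1 X14.50 Y11.00 E0.4175
G1 X14.12 Y12.91 E0.4499
G1 X13.04 Y14.54 E0.4824
G1 X11.41 Y15.62 E0.5149
G1 X9.50 Y16.00 E0.5473
G1 X7.59 Y15.62 E0.5797
G1 X6.00 Y14.56 E0.6115
G1 X6.00 Y27.50 E0.8266
G1 X0.00 Y27.50 E0.9264
G1 X0.00 Y0.00 E1.3838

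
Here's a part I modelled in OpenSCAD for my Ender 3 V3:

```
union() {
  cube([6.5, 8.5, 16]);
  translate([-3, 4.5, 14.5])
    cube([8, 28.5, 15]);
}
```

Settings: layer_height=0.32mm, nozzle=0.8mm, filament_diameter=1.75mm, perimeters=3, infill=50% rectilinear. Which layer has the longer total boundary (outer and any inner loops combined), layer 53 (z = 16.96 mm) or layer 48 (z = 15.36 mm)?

Layer 53 (z = 16.96): the cube does not reach this height (z outside [0, 16]); the cube at (-3, 4.5) is present — its section is the full 8×28.5 rectangle (perimeter 73.00 mm); Combining (union): only the 8×28.5 cube at (-3, 4.5) is present, so the union is just that shape — boundary = 73.00 mm. So its perimeter = 73.00 mm. Layer 48 (z = 15.36): the cube is present — its section is the full 6.5×8.5 rectangle (perimeter 30.00 mm); the 8×28.5 cube at (-3, 4.5) contributes its full rectangle (perimeter 73.00 mm); Merging all regions: the regions partially overlap (shared area 20.00 mm²), so the edge portions inside another operand are dropped and the merged outline is re-measured after clipping — boundary = 85.00 mm. So its perimeter = 85.00 mm. Layer 48 is larger (85.00 vs 73.00 mm).

layer 48 (z = 15.36 mm)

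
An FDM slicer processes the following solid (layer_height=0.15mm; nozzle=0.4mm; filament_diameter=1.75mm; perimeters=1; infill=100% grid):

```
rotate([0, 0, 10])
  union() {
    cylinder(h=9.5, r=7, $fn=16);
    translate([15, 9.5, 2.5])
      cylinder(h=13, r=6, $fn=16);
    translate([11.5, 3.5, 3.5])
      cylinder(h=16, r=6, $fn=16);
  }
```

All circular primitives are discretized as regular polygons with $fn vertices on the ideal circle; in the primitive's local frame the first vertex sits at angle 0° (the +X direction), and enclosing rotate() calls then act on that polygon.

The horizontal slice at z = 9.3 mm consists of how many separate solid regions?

1

At z = 9.3 mm: the r=7 cylinder gives a regular 16-gon of circumradius 7 (constant along its height); the r=6 cylinder at (15, 9.5) contributes a regular 16-gon of circumradius 6; the r=6 cylinder at (11.5, 3.5) gives a regular 16-gon of circumradius 6 (constant along its height); Merging all regions: the regions partially overlap (shared area 35.35 mm²), so overlapping operands fuse into one piece — 1 connected region; (whole slice rotated 10° about Z — lengths, areas and connectivity unchanged). The result has 1 disconnected region.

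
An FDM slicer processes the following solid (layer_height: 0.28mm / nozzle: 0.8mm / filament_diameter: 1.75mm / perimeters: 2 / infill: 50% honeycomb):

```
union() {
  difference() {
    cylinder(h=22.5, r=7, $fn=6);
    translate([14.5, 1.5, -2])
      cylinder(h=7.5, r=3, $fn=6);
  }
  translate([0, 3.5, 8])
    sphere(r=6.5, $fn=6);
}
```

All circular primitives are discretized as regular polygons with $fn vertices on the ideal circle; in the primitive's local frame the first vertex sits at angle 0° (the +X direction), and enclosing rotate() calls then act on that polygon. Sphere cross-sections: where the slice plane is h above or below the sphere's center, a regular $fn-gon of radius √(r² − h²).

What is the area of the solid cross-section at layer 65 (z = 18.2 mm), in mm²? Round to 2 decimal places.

127.31 mm²

At z = 18.2 mm: the r=7 cylinder gives a regular 6-gon of circumradius 7 (constant along its height) (area = (6/2)·7.000²·sin(360°/6) = 127.31 mm²); the cylinder at (14.5, 1.5) is not intersected at this z (z outside [-2, 5.5]); After the difference (first − rest): none of the subtracted shapes is present at this height, so the r=7 cylinder is unchanged — area = 127.31 mm²; the sphere at (0, 3.5) does not reach this height (|z−center|=10.200 > r=6.5); Merging all regions: only the result so far is present, so the union is just that shape — area = 127.31 mm². Overall, the cross-section is a single solid region. Net area = 127.31 mm².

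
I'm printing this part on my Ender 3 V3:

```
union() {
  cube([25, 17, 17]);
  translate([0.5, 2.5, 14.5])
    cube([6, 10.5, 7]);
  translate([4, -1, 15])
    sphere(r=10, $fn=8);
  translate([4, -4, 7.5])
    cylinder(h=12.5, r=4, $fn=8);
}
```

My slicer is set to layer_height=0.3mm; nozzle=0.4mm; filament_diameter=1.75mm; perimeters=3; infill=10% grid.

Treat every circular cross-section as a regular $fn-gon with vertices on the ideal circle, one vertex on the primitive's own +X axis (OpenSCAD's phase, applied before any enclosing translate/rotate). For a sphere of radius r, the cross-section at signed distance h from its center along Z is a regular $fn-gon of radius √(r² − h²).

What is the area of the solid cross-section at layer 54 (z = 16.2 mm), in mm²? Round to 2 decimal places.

At z = 16.2 mm: the cube is present — its section is the full 25×17 rectangle (area 425.00 mm²); the cube at (0.5, 2.5) is present — its section is the full 6×10.5 rectangle (area 63.00 mm²); the sphere at (4, -1): section is a regular 8-gon, circumradius = √(r²−h²) = √(10²−1.2²) = 9.928 (area = (8/2)·9.928²·sin(360°/8) = 278.77 mm²); the cylinder at (4, -4): section is a regular 8-gon, circumradius r=4 (area = (8/2)·4.000²·sin(360°/8) = 45.25 mm²); Combining (union): the regions partially overlap — summed areas 812.02 mm² minus the doubly-counted overlap 200.62 mm² gives 611.40 mm² — area = 611.40 mm². Overall, the cross-section is a single solid region. Net area = 611.40 mm².

611.40 mm²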